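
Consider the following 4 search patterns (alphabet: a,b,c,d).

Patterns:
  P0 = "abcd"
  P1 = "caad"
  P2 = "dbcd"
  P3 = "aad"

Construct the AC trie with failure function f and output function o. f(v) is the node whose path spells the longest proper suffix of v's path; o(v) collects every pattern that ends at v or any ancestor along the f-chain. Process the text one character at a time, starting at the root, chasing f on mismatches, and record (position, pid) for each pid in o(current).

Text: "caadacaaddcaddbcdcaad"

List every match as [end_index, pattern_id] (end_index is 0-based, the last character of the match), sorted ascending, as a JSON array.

Construct AC machine:
Trie nodes:
  0='ε' goto a→1 c→5 d→9
  1='a' goto a→13 b→2
  2='ab' goto c→3
  3='abc' goto d→4
  4='abcd' goto ·  ←P0
  5='c' goto a→6
  6='ca' goto a→7
  7='caa' goto d→8
  8='caad' goto ·  ←P1
  9='d' goto b→10
  10='db' goto c→11
  11='dbc' goto d→12
  12='dbcd' goto ·  ←P2
  13='aa' goto d→14
  14='aad' goto ·  ←P3

BFS fail/out derivation:
  n1('a'): parent n0 fail=0; on 'a' 0 → fail=0;  out ∅∪∅=∅
  n5('c'): parent n0 fail=0; on 'c' 0 → fail=0;  out ∅∪∅=∅
  n9('d'): parent n0 fail=0; on 'd' 0 → fail=0;  out ∅∪∅=∅
  n2('ab'): parent n1 fail=0; on 'b' 0 → fail=0;  out ∅∪∅=∅
  n6('ca'): parent n5 fail=0; on 'a' 0 → fail=1;  out ∅∪∅=∅
  n10('db'): parent n9 fail=0; on 'b' 0 → fail=0;  out ∅∪∅=∅
  n13('aa'): parent n1 fail=0; on 'a' 0 → fail=1;  out ∅∪∅=∅
  n3('abc'): parent n2 fail=0; on 'c' 0 → fail=5;  out ∅∪∅=∅
  n7('caa'): parent n6 fail=1; on 'a' 1 → fail=13;  out ∅∪∅=∅
  n11('dbc'): parent n10 fail=0; on 'c' 0 → fail=5;  out ∅∪∅=∅
  n14('aad'): parent n13 fail=1; on 'd' 1→0 → fail=9;  out {3}∪∅={3}
  n4('abcd'): parent n3 fail=5; on 'd' 5→0 → fail=9;  out {0}∪∅={0}
  n8('caad'): parent n7 fail=13; on 'd' 13 → fail=14;  out {1}∪{3}={1,3}
  n12('dbcd'): parent n11 fail=5; on 'd' 5→0 → fail=9;  out {2}∪∅={2}

Text stream:
[0] read 'c'  n0⇒n5
[1] read 'a'  n5⇒n6
[2] read 'a'  n6⇒n7
[3] read 'd'  n7⇒n8  ** P1@[0:3],P3@[1:3]
[4] read 'a'  n8⇒n1 ·f
[5] read 'c'  n1⇒n5 ·f
[6] read 'a'  n5⇒n6
[7] read 'a'  n6⇒n7
[8] read 'd'  n7⇒n8  ** P1@[5:8],P3@[6:8]
[9] read 'd'  n8⇒n9 ·f
[10] read 'c'  n9⇒n5 ·f
[11] read 'a'  n5⇒n6
[12] read 'd'  n6⇒n9 ·f
[13] read 'd'  n9⇒n9 ·f
[14] read 'b'  n9⇒n10
[15] read 'c'  n10⇒n11
[16] read 'd'  n11⇒n12  ** P2@[13:16]
[17] read 'c'  n12⇒n5 ·f
[18] read 'a'  n5⇒n6
[19] read 'a'  n6⇒n7
[20] read 'd'  n7⇒n8  ** P1@[17:20],P3@[18:20]

Matches: [[3,1],[3,3],[8,1],[8,3],[16,2],[20,1],[20,3]]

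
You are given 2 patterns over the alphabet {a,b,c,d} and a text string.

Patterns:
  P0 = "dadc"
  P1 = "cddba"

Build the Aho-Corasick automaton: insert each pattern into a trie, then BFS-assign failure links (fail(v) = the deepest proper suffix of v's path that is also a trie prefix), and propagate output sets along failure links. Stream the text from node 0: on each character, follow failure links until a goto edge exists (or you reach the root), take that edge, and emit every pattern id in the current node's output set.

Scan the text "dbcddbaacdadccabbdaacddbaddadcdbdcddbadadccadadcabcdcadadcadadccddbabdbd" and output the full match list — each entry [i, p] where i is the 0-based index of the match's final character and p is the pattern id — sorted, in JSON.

Build:
Trie (insert patterns):
  n0 'ε': c→5 d→1
  n1 'd': a→2
  n2 'da': d→3
  n3 'dad': c→4
  n4 'dadc': ·  ←P0
  n5 'c': d→6
  n6 'cd': d→7
  n7 'cdd': b→8
  n8 'cddb': a→9
  n9 'cddba': ·  ←P1

BFS fail/out derivation:
  fail(1) 'd': from fail(0)=0 chase 'd': 0 ⇒ 0;  out=∅∪out(0)=∅
  fail(5) 'c': from fail(0)=0 chase 'c': 0 ⇒ 0;  out=∅∪out(0)=∅
  fail(2) 'da': from fail(1)=0 chase 'a': 0 ⇒ 0;  out=∅∪out(0)=∅
  fail(6) 'cd': from fail(5)=0 chase 'd': 0 ⇒ 1;  out=∅∪out(1)=∅
  fail(3) 'dad': from fail(2)=0 chase 'd': 0 ⇒ 1;  out=∅∪out(1)=∅
  fail(7) 'cdd': from fail(6)=1 chase 'd': 1→0 ⇒ 1;  out=∅∪out(1)=∅
  fail(4) 'dadc': from fail(3)=1 chase 'c': 1→0 ⇒ 5;  out={0}∪out(5)={0}
  fail(8) 'cddb': from fail(7)=1 chase 'b': 1→0 ⇒ 0;  out=∅∪out(0)=∅
  fail(9) 'cddba': from fail(8)=0 chase 'a': 0 ⇒ 0;  out={1}∪out(0)={1}

Run:
pos 0 'd': at 1
pos 1 'b': at 0 (fail-walked)
pos 2 'c': at 5
pos 3 'd': at 6
pos 4 'd': at 7
pos 5 'b': at 8
pos 6 'a': at 9  emit P1@[2:6]
pos 7 'a': at 0 (fail-walked)
pos 8 'c': at 5
pos 9 'd': at 6
pos 10 'a': at 2 (fail-walked)
pos 11 'd': at 3
pos 12 'c': at 4  emit P0@[9:12]
pos 13 'c': at 5 (fail-walked)
pos 14 'a': at 0 (fail-walked)
pos 15 'b': at 0
pos 16 'b': at 0
pos 17 'd': at 1
pos 18 'a': at 2
pos 19 'a': at 0 (fail-walked)
pos 20 'c': at 5
pos 21 'd': at 6
pos 22 'd': at 7
pos 23 'b': at 8
pos 24 'a': at 9  emit P1@[20:24]
pos 25 'd': at 1 (fail-walked)
pos 26 'd': at 1 (fail-walked)
pos 27 'a': at 2
pos 28 'd': at 3
pos 29 'c': at 4  emit P0@[26:29]
pos 30 'd': at 6 (fail-walked)
pos 31 'b': at 0 (fail-walked)
pos 32 'd': at 1
pos 33 'c': at 5 (fail-walked)
pos 34 'd': at 6
pos 35 'd': at 7
pos 36 'b': at 8
pos 37 'a': at 9  emit P1@[33:37]
pos 38 'd': at 1 (fail-walked)
pos 39 'a': at 2
pos 40 'd': at 3
pos 41 'c': at 4  emit P0@[38:41]
pos 42 'c': at 5 (fail-walked)
pos 43 'a': at 0 (fail-walked)
pos 44 'd': at 1
pos 45 'a': at 2
pos 46 'd': at 3
pos 47 'c': at 4  emit P0@[44:47]
pos 48 'a': at 0 (fail-walked)
pos 49 'b': at 0
pos 50 'c': at 5
pos 51 'd': at 6
pos 52 'c': at 5 (fail-walked)
pos 53 'a': at 0 (fail-walked)
pos 54 'd': at 1
pos 55 'a': at 2
pos 56 'd': at 3
pos 57 'c': at 4  emit P0@[54:57]
pos 58 'a': at 0 (fail-walked)
pos 59 'd': at 1
pos 60 'a': at 2
pos 61 'd': at 3
pos 62 'c': at 4  emit P0@[59:62]
pos 63 'c': at 5 (fail-walked)
pos 64 'd': at 6
pos 65 'd': at 7
pos 66 'b': at 8
pos 67 'a': at 9  emit P1@[63:67]
pos 68 'b': at 0 (fail-walked)
pos 69 'd': at 1
pos 70 'b': at 0 (fail-walked)
pos 71 'd': at 1

Result: [[6,1],[12,0],[24,1],[29,0],[37,1],[41,0],[47,0],[57,0],[62,0],[67,1]]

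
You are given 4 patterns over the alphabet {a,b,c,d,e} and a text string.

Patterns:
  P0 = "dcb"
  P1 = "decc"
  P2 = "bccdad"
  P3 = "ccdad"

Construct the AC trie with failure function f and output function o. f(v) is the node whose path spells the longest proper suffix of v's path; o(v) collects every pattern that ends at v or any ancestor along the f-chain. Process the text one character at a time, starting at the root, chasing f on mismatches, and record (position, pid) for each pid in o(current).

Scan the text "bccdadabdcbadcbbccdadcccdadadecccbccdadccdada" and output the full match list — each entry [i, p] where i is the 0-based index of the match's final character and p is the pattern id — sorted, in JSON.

Build:
Trie (insert patterns):
  0='ε' goto b→7 c→13 d→1
  1='d' goto c→2 e→4
  2='dc' goto b→3
  3='dcb' goto ·  [P0 ends]
  4='de' goto c→5
  5='dec' goto c→6
  6='decc' goto ·  [P1 ends]
  7='b' goto c→8
  8='bc' goto c→9
  9='bcc' goto d→10
  10='bccd' goto a→11
  11='bccda' goto d→12
  12='bccdad' goto ·  [P2 ends]
  13='c' goto c→14
  14='cc' goto d→15
  15='ccd' goto a→16
  16='ccda' goto d→17
  17='ccdad' goto ·  [P3 ends]

Failure links (BFS by depth):
  fail(1) 'd': from fail(0)=0 chase 'd': 0 ⇒ 0;  out=∅∪out(0)=∅
  fail(7) 'b': from fail(0)=0 chase 'b': 0 ⇒ 0;  out=∅∪out(0)=∅
  fail(13) 'c': from fail(0)=0 chase 'c': 0 ⇒ 0;  out=∅∪out(0)=∅
  fail(2) 'dc': from fail(1)=0 chase 'c': 0 ⇒ 13;  out=∅∪out(13)=∅
  fail(4) 'de': from fail(1)=0 chase 'e': 0 ⇒ 0;  out=∅∪out(0)=∅
  fail(8) 'bc': from fail(7)=0 chase 'c': 0 ⇒ 13;  out=∅∪out(13)=∅
  fail(14) 'cc': from fail(13)=0 chase 'c': 0 ⇒ 13;  out=∅∪out(13)=∅
  fail(3) 'dcb': from fail(2)=13 chase 'b': 13→0 ⇒ 7;  out={0}∪out(7)={0}
  fail(5) 'dec': from fail(4)=0 chase 'c': 0 ⇒ 13;  out=∅∪out(13)=∅
  fail(9) 'bcc': from fail(8)=13 chase 'c': 13 ⇒ 14;  out=∅∪out(14)=∅
  fail(15) 'ccd': from fail(14)=13 chase 'd': 13→0 ⇒ 1;  out=∅∪out(1)=∅
  fail(6) 'decc': from fail(5)=13 chase 'c': 13 ⇒ 14;  out={1}∪out(14)={1}
  fail(10) 'bccd': from fail(9)=14 chase 'd': 14 ⇒ 15;  out=∅∪out(15)=∅
  fail(16) 'ccda': from fail(15)=1 chase 'a': 1→0 ⇒ 0;  out=∅∪out(0)=∅
  fail(11) 'bccda': from fail(10)=15 chase 'a': 15 ⇒ 16;  out=∅∪out(16)=∅
  fail(17) 'ccdad': from fail(16)=0 chase 'd': 0 ⇒ 1;  out={3}∪out(1)={3}
  fail(12) 'bccdad': from fail(11)=16 chase 'd': 16 ⇒ 17;  out={2}∪out(17)={2,3}

Text stream:
pos 0 'b': at 7
pos 1 'c': at 8
pos 2 'c': at 9
pos 3 'd': at 10
pos 4 'a': at 11
pos 5 'd': at 12  emit P2@[0:5],P3@[1:5]
pos 6 'a': at 0 (via fail)
pos 7 'b': at 7
pos 8 'd': at 1 (via fail)
pos 9 'c': at 2
pos 10 'b': at 3  emit P0@[8:10]
pos 11 'a': at 0 (via fail)
pos 12 'd': at 1
pos 13 'c': at 2
pos 14 'b': at 3  emit P0@[12:14]
pos 15 'b': at 7 (via fail)
pos 16 'c': at 8
pos 17 'c': at 9
pos 18 'd': at 10
pos 19 'a': at 11
pos 20 'd': at 12  emit P2@[15:20],P3@[16:20]
pos 21 'c': at 2 (via fail)
pos 22 'c': at 14 (via fail)
pos 23 'c': at 14 (via fail)
pos 24 'd': at 15
pos 25 'a': at 16
pos 26 'd': at 17  emit P3@[22:26]
pos 27 'a': at 0 (via fail)
pos 28 'd': at 1
pos 29 'e': at 4
pos 30 'c': at 5
pos 31 'c': at 6  emit P1@[28:31]
pos 32 'c': at 14 (via fail)
pos 33 'b': at 7 (via fail)
pos 34 'c': at 8
pos 35 'c': at 9
pos 36 'd': at 10
pos 37 'a': at 11
pos 38 'd': at 12  emit P2@[33:38],P3@[34:38]
pos 39 'c': at 2 (via fail)
pos 40 'c': at 14 (via fail)
pos 41 'd': at 15
pos 42 'a': at 16
pos 43 'd': at 17  emit P3@[39:43]
pos 44 'a': at 0 (via fail)

All matches (sorted): [[5,2],[5,3],[10,0],[14,0],[20,2],[20,3],[26,3],[31,1],[38,2],[38,3],[43,3]]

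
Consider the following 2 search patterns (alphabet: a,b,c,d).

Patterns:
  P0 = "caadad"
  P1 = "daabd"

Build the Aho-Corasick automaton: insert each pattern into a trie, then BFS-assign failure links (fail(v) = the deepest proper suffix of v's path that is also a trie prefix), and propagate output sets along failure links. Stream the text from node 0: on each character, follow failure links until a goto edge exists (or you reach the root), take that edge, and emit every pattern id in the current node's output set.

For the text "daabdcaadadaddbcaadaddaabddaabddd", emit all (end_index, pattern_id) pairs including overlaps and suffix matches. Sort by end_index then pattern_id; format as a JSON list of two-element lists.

Build:
Trie nodes:
  0='ε' goto c→1 d→7
  1='c' goto a→2
  2='ca' goto a→3
  3='caa' goto d→4
  4='caad' goto a→5
  5='caada' goto d→6
  6='caadad' goto ·  [P0 ends]
  7='d' goto a→8
  8='da' goto a→9
  9='daa' goto b→10
  10='daab' goto d→11
  11='daabd' goto ·  [P1 ends]

Failure links (BFS by depth):
  n1('c'): parent n0 fail=0; on 'c' 0 → fail=0;  out ∅∪∅=∅
  n7('d'): parent n0 fail=0; on 'd' 0 → fail=0;  out ∅∪∅=∅
  n2('ca'): parent n1 fail=0; on 'a' 0 → fail=0;  out ∅∪∅=∅
  n8('da'): parent n7 fail=0; on 'a' 0 → fail=0;  out ∅∪∅=∅
  n3('caa'): parent n2 fail=0; on 'a' 0 → fail=0;  out ∅∪∅=∅
  n9('daa'): parent n8 fail=0; on 'a' 0 → fail=0;  out ∅∪∅=∅
  n4('caad'): parent n3 fail=0; on 'd' 0 → fail=7;  out ∅∪∅=∅
  n10('daab'): parent n9 fail=0; on 'b' 0 → fail=0;  out ∅∪∅=∅
  n5('caada'): parent n4 fail=7; on 'a' 7 → fail=8;  out ∅∪∅=∅
  n11('daabd'): parent n10 fail=0; on 'd' 0 → fail=7;  out {1}∪∅={1}
  n6('caadad'): parent n5 fail=8; on 'd' 8→0 → fail=7;  out {0}∪∅={0}

Scan:
pos 0 'd': at 7
pos 1 'a': at 8
pos 2 'a': at 9
pos 3 'b': at 10
pos 4 'd': at 11  → match P1@[0:4]
pos 5 'c': at 1 ·f
pos 6 'a': at 2
pos 7 'a': at 3
pos 8 'd': at 4
pos 9 'a': at 5
pos 10 'd': at 6  → match P0@[5:10]
pos 11 'a': at 8 ·f
pos 12 'd': at 7 ·f
pos 13 'd': at 7 ·f
pos 14 'b': at 0 ·f
pos 15 'c': at 1
pos 16 'a': at 2
pos 17 'a': at 3
pos 18 'd': at 4
pos 19 'a': at 5
pos 20 'd': at 6  → match P0@[15:20]
pos 21 'd': at 7 ·f
pos 22 'a': at 8
pos 23 'a': at 9
pos 24 'b': at 10
pos 25 'd': at 11  → match P1@[21:25]
pos 26 'd': at 7 ·f
pos 27 'a': at 8
pos 28 'a': at 9
pos 29 'b': at 10
pos 30 'd': at 11  → match P1@[26:30]
pos 31 'd': at 7 ·f
pos 32 'd': at 7 ·f

All matches (sorted): [[4,1],[10,0],[20,0],[25,1],[30,1]]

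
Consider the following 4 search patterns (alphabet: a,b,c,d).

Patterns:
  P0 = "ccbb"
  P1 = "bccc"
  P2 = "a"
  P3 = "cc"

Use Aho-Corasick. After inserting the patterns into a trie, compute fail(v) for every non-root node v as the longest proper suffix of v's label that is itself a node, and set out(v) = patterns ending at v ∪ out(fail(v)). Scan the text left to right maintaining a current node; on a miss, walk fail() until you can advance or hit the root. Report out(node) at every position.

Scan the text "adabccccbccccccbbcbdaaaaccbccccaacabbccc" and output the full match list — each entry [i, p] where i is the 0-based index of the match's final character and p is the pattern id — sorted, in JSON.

Build:
Trie (insert patterns):
  n0 'ε': a→9 b→5 c→1
  n1 'c': c→2
  n2 'cc': b→3  ←P3
  n3 'ccb': b→4
  n4 'ccbb': ·  ←P0
  n5 'b': c→6
  n6 'bc': c→7
  n7 'bcc': c→8
  n8 'bccc': ·  ←P1
  n9 'a': ·  ←P2

Failure links (BFS by depth):
  n1('c'): parent n0 fail=0; on 'c' 0 → fail=0;  out ∅∪∅=∅
  n5('b'): parent n0 fail=0; on 'b' 0 → fail=0;  out ∅∪∅=∅
  n9('a'): parent n0 fail=0; on 'a' 0 → fail=0;  out {2}∪∅={2}
  n2('cc'): parent n1 fail=0; on 'c' 0 → fail=1;  out {3}∪∅={3}
  n6('bc'): parent n5 fail=0; on 'c' 0 → fail=1;  out ∅∪∅=∅
  n3('ccb'): parent n2 fail=1; on 'b' 1→0 → fail=5;  out ∅∪∅=∅
  n7('bcc'): parent n6 fail=1; on 'c' 1 → fail=2;  out ∅∪{3}={3}
  n4('ccbb'): parent n3 fail=5; on 'b' 5→0 → fail=5;  out {0}∪∅={0}
  n8('bccc'): parent n7 fail=2; on 'c' 2→1 → fail=2;  out {1}∪{3}={1,3}

Text stream:
i=0 'a': node 0→9  → match P2@[0:0]
i=1 'd': node 9→0 (fail-walked)
i=2 'a': node 0→9  → match P2@[2:2]
i=3 'b': node 9→5 (fail-walked)
i=4 'c': node 5→6
i=5 'c': node 6→7  → match P3@[4:5]
i=6 'c': node 7→8  → match P1@[3:6],P3@[5:6]
i=7 'c': node 8→2 (fail-walked)  → match P3@[6:7]
i=8 'b': node 2→3
i=9 'c': node 3→6 (fail-walked)
i=10 'c': node 6→7  → match P3@[9:10]
i=11 'c': node 7→8  → match P1@[8:11],P3@[10:11]
i=12 'c': node 8→2 (fail-walked)  → match P3@[11:12]
i=13 'c': node 2→2 (fail-walked)  → match P3@[12:13]
i=14 'c': node 2→2 (fail-walked)  → match P3@[13:14]
i=15 'b': node 2→3
i=16 'b': node 3→4  → match P0@[13:16]
i=17 'c': node 4→6 (fail-walked)
i=18 'b': node 6→5 (fail-walked)
i=19 'd': node 5→0 (fail-walked)
i=20 'a': node 0→9  → match P2@[20:20]
i=21 'a': node 9→9 (fail-walked)  → match P2@[21:21]
i=22 'a': node 9→9 (fail-walked)  → match P2@[22:22]
i=23 'a': node 9→9 (fail-walked)  → match P2@[23:23]
i=24 'c': node 9→1 (fail-walked)
i=25 'c': node 1→2  → match P3@[24:25]
i=26 'b': node 2→3
i=27 'c': node 3→6 (fail-walked)
i=28 'c': node 6→7  → match P3@[27:28]
i=29 'c': node 7→8  → match P1@[26:29],P3@[28:29]
i=30 'c': node 8→2 (fail-walked)  → match P3@[29:30]
i=31 'a': node 2→9 (fail-walked)  → match P2@[31:31]
i=32 'a': node 9→9 (fail-walked)  → match P2@[32:32]
i=33 'c': node 9→1 (fail-walked)
i=34 'a': node 1→9 (fail-walked)  → match P2@[34:34]
i=35 'b': node 9→5 (fail-walked)
i=36 'b': node 5→5 (fail-walked)
i=37 'c': node 5→6
i=38 'c': node 6→7  → match P3@[37:38]
i=39 'c': node 7→8  → match P1@[36:39],P3@[38:39]

All matches (sorted): [[0,2],[2,2],[5,3],[6,1],[6,3],[7,3],[10,3],[11,1],[11,3],[12,3],[13,3],[14,3],[16,0],[20,2],[21,2],[22,2],[23,2],[25,3],[28,3],[29,1],[29,3],[30,3],[31,2],[32,2],[34,2],[38,3],[39,1],[39,3]]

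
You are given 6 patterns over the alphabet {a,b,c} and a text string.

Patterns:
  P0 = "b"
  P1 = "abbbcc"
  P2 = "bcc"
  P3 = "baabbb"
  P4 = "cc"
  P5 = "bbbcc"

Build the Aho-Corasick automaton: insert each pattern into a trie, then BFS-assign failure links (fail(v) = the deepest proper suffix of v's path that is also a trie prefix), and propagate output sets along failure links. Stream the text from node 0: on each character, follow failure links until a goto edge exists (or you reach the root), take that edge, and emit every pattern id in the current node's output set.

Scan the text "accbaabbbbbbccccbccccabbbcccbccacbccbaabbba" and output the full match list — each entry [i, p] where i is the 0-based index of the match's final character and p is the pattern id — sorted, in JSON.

Construct AC machine:
Trie nodes:
  0='ε' goto a→2 b→1 c→15
  1='b' goto a→10 b→17 c→8  [P0 ends]
  2='a' goto b→3
  3='ab' goto b→4
  4='abb' goto b→5
  5='abbb' goto c→6
  6='abbbc' goto c→7
  7='abbbcc' goto ·  [P1 ends]
  8='bc' goto c→9
  9='bcc' goto ·  [P2 ends]
  10='ba' goto a→11
  11='baa' goto b→12
  12='baab' goto b→13
  13='baabb' goto b→14
  14='baabbb' goto ·  [P3 ends]
  15='c' goto c→16
  16='cc' goto ·  [P4 ends]
  17='bb' goto b→18
  18='bbb' goto c→19
  19='bbbc' goto c→20
  20='bbbcc' goto ·  [P5 ends]

BFS fail/out derivation:
  fail(1) 'b': from fail(0)=0 chase 'b': 0 ⇒ 0;  out={0}∪out(0)={0}
  fail(2) 'a': from fail(0)=0 chase 'a': 0 ⇒ 0;  out=∅∪out(0)=∅
  fail(15) 'c': from fail(0)=0 chase 'c': 0 ⇒ 0;  out=∅∪out(0)=∅
  fail(3) 'ab': from fail(2)=0 chase 'b': 0 ⇒ 1;  out=∅∪out(1)={0}
  fail(8) 'bc': from fail(1)=0 chase 'c': 0 ⇒ 15;  out=∅∪out(15)=∅
  fail(10) 'ba': from fail(1)=0 chase 'a': 0 ⇒ 2;  out=∅∪out(2)=∅
  fail(16) 'cc': from fail(15)=0 chase 'c': 0 ⇒ 15;  out={4}∪out(15)={4}
  fail(17) 'bb': from fail(1)=0 chase 'b': 0 ⇒ 1;  out=∅∪out(1)={0}
  fail(4) 'abb': from fail(3)=1 chase 'b': 1 ⇒ 17;  out=∅∪out(17)={0}
  fail(9) 'bcc': from fail(8)=15 chase 'c': 15 ⇒ 16;  out={2}∪out(16)={2,4}
  fail(11) 'baa': from fail(10)=2 chase 'a': 2→0 ⇒ 2;  out=∅∪out(2)=∅
  fail(18) 'bbb': from fail(17)=1 chase 'b': 1 ⇒ 17;  out=∅∪out(17)={0}
  fail(5) 'abbb': from fail(4)=17 chase 'b': 17 ⇒ 18;  out=∅∪out(18)={0}
  fail(12) 'baab': from fail(11)=2 chase 'b': 2 ⇒ 3;  out=∅∪out(3)={0}
  fail(19) 'bbbc': from fail(18)=17 chase 'c': 17→1 ⇒ 8;  out=∅∪out(8)=∅
  fail(6) 'abbbc': from fail(5)=18 chase 'c': 18 ⇒ 19;  out=∅∪out(19)=∅
  fail(13) 'baabb': from fail(12)=3 chase 'b': 3 ⇒ 4;  out=∅∪out(4)={0}
  fail(20) 'bbbcc': from fail(19)=8 chase 'c': 8 ⇒ 9;  out={5}∪out(9)={2,4,5}
  fail(7) 'abbbcc': from fail(6)=19 chase 'c': 19 ⇒ 20;  out={1}∪out(20)={1,2,4,5}
  fail(14) 'baabbb': from fail(13)=4 chase 'b': 4 ⇒ 5;  out={3}∪out(5)={0,3}

Text stream:
pos 0 'a': at 2
pos 1 'c': at 15 (fail-walked)
pos 2 'c': at 16  emit P4@[1:2]
pos 3 'b': at 1 (fail-walked)  emit P0@[3:3]
pos 4 'a': at 10
pos 5 'a': at 11
pos 6 'b': at 12  emit P0@[6:6]
pos 7 'b': at 13  emit P0@[7:7]
pos 8 'b': at 14  emit P0@[8:8],P3@[3:8]
pos 9 'b': at 18 (fail-walked)  emit P0@[9:9]
pos 10 'b': at 18 (fail-walked)  emit P0@[10:10]
pos 11 'b': at 18 (fail-walked)  emit P0@[11:11]
pos 12 'c': at 19
pos 13 'c': at 20  emit P2@[11:13],P4@[12:13],P5@[9:13]
pos 14 'c': at 16 (fail-walked)  emit P4@[13:14]
pos 15 'c': at 16 (fail-walked)  emit P4@[14:15]
pos 16 'b': at 1 (fail-walked)  emit P0@[16:16]
pos 17 'c': at 8
pos 18 'c': at 9  emit P2@[16:18],P4@[17:18]
pos 19 'c': at 16 (fail-walked)  emit P4@[18:19]
pos 20 'c': at 16 (fail-walked)  emit P4@[19:20]
pos 21 'a': at 2 (fail-walked)
pos 22 'b': at 3  emit P0@[22:22]
pos 23 'b': at 4  emit P0@[23:23]
pos 24 'b': at 5  emit P0@[24:24]
pos 25 'c': at 6
pos 26 'c': at 7  emit P1@[21:26],P2@[24:26],P4@[25:26],P5@[22:26]
pos 27 'c': at 16 (fail-walked)  emit P4@[26:27]
pos 28 'b': at 1 (fail-walked)  emit P0@[28:28]
pos 29 'c': at 8
pos 30 'c': at 9  emit P2@[28:30],P4@[29:30]
pos 31 'a': at 2 (fail-walked)
pos 32 'c': at 15 (fail-walked)
pos 33 'b': at 1 (fail-walked)  emit P0@[33:33]
pos 34 'c': at 8
pos 35 'c': at 9  emit P2@[33:35],P4@[34:35]
pos 36 'b': at 1 (fail-walked)  emit P0@[36:36]
pos 37 'a': at 10
pos 38 'a': at 11
pos 39 'b': at 12  emit P0@[39:39]
pos 40 'b': at 13  emit P0@[40:40]
pos 41 'b': at 14  emit P0@[41:41],P3@[36:41]
pos 42 'a': at 10 (fail-walked)

Result: [[2,4],[3,0],[6,0],[7,0],[8,0],[8,3],[9,0],[10,0],[11,0],[13,2],[13,4],[13,5],[14,4],[15,4],[16,0],[18,2],[18,4],[19,4],[20,4],[22,0],[23,0],[24,0],[26,1],[26,2],[26,4],[26,5],[27,4],[28,0],[30,2],[30,4],[33,0],[35,2],[35,4],[36,0],[39,0],[40,0],[41,0],[41,3]]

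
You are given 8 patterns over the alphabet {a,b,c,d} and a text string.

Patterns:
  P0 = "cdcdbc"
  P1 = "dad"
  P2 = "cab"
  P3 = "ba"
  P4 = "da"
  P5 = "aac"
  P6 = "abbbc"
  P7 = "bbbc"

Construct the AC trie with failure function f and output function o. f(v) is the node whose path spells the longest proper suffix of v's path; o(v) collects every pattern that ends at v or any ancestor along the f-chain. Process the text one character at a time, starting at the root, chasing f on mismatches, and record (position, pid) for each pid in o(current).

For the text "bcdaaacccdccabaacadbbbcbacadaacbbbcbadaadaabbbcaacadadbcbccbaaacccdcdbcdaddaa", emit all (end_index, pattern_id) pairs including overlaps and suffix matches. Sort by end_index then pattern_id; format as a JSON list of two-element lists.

Build automaton:
Trie nodes:
  0='ε' goto a→14 b→12 c→1 d→7
  1='c' goto a→10 d→2
  2='cd' goto c→3
  3='cdc' goto d→4
  4='cdcd' goto b→5
  5='cdcdb' goto c→6
  6='cdcdbc' goto ·  [P0 ends]
  7='d' goto a→8
  8='da' goto d→9  [P4 ends]
  9='dad' goto ·  [P1 ends]
  10='ca' goto b→11
  11='cab' goto ·  [P2 ends]
  12='b' goto a→13 b→21
  13='ba' goto ·  [P3 ends]
  14='a' goto a→15 b→17
  15='aa' goto c→16
  16='aac' goto ·  [P5 ends]
  17='ab' goto b→18
  18='abb' goto b→19
  19='abbb' goto c→20
  20='abbbc' goto ·  [P6 ends]
  21='bb' goto b→22
  22='bbb' goto c→23
  23='bbbc' goto ·  [P7 ends]

BFS fail/out derivation:
  fail(1) 'c': from fail(0)=0 chase 'c': 0 ⇒ 0;  out=∅∪out(0)=∅
  fail(7) 'd': from fail(0)=0 chase 'd': 0 ⇒ 0;  out=∅∪out(0)=∅
  fail(12) 'b': from fail(0)=0 chase 'b': 0 ⇒ 0;  out=∅∪out(0)=∅
  fail(14) 'a': from fail(0)=0 chase 'a': 0 ⇒ 0;  out=∅∪out(0)=∅
  fail(2) 'cd': from fail(1)=0 chase 'd': 0 ⇒ 7;  out=∅∪out(7)=∅
  fail(8) 'da': from fail(7)=0 chase 'a': 0 ⇒ 14;  out={4}∪out(14)={4}
  fail(10) 'ca': from fail(1)=0 chase 'a': 0 ⇒ 14;  out=∅∪out(14)=∅
  fail(13) 'ba': from fail(12)=0 chase 'a': 0 ⇒ 14;  out={3}∪out(14)={3}
  fail(15) 'aa': from fail(14)=0 chase 'a': 0 ⇒ 14;  out=∅∪out(14)=∅
  fail(17) 'ab': from fail(14)=0 chase 'b': 0 ⇒ 12;  out=∅∪out(12)=∅
  fail(21) 'bb': from fail(12)=0 chase 'b': 0 ⇒ 12;  out=∅∪out(12)=∅
  fail(3) 'cdc': from fail(2)=7 chase 'c': 7→0 ⇒ 1;  out=∅∪out(1)=∅
  fail(9) 'dad': from fail(8)=14 chase 'd': 14→0 ⇒ 7;  out={1}∪out(7)={1}
  fail(11) 'cab': from fail(10)=14 chase 'b': 14 ⇒ 17;  out={2}∪out(17)={2}
  fail(16) 'aac': from fail(15)=14 chase 'c': 14→0 ⇒ 1;  out={5}∪out(1)={5}
  fail(18) 'abb': from fail(17)=12 chase 'b': 12 ⇒ 21;  out=∅∪out(21)=∅
  fail(22) 'bbb': from fail(21)=12 chase 'b': 12 ⇒ 21;  out=∅∪out(21)=∅
  fail(4) 'cdcd': from fail(3)=1 chase 'd': 1 ⇒ 2;  out=∅∪out(2)=∅
  fail(19) 'abbb': from fail(18)=21 chase 'b': 21 ⇒ 22;  out=∅∪out(22)=∅
  fail(23) 'bbbc': from fail(22)=21 chase 'c': 21→12→0 ⇒ 1;  out={7}∪out(1)={7}
  fail(5) 'cdcdb': from fail(4)=2 chase 'b': 2→7→0 ⇒ 12;  out=∅∪out(12)=∅
  fail(20) 'abbbc': from fail(19)=22 chase 'c': 22 ⇒ 23;  out={6}∪out(23)={6,7}
  fail(6) 'cdcdbc': from fail(5)=12 chase 'c': 12→0 ⇒ 1;  out={0}∪out(1)={0}

Run:
pos 0 'b': at 12
pos 1 'c': at 1 ·f
pos 2 'd': at 2
pos 3 'a': at 8 ·f  ** P4@[2:3]
pos 4 'a': at 15 ·f
pos 5 'a': at 15 ·f
pos 6 'c': at 16  ** P5@[4:6]
pos 7 'c': at 1 ·f
pos 8 'c': at 1 ·f
pos 9 'd': at 2
pos 10 'c': at 3
pos 11 'c': at 1 ·f
pos 12 'a': at 10
pos 13 'b': at 11  ** P2@[11:13]
pos 14 'a': at 13 ·f  ** P3@[13:14]
pos 15 'a': at 15 ·f
pos 16 'c': at 16  ** P5@[14:16]
pos 17 'a': at 10 ·f
pos 18 'd': at 7 ·f
pos 19 'b': at 12 ·f
pos 20 'b': at 21
pos 21 'b': at 22
pos 22 'c': at 23  ** P7@[19:22]
pos 23 'b': at 12 ·f
pos 24 'a': at 13  ** P3@[23:24]
pos 25 'c': at 1 ·f
pos 26 'a': at 10
pos 27 'd': at 7 ·f
pos 28 'a': at 8  ** P4@[27:28]
pos 29 'a': at 15 ·f
pos 30 'c': at 16  ** P5@[28:30]
pos 31 'b': at 12 ·f
pos 32 'b': at 21
pos 33 'b': at 22
pos 34 'c': at 23  ** P7@[31:34]
pos 35 'b': at 12 ·f
pos 36 'a': at 13  ** P3@[35:36]
pos 37 'd': at 7 ·f
pos 38 'a': at 8  ** P4@[37:38]
pos 39 'a': at 15 ·f
pos 40 'd': at 7 ·f
pos 41 'a': at 8  ** P4@[40:41]
pos 42 'a': at 15 ·f
pos 43 'b': at 17 ·f
pos 44 'b': at 18
pos 45 'b': at 19
pos 46 'c': at 20  ** P6@[42:46],P7@[43:46]
pos 47 'a': at 10 ·f
pos 48 'a': at 15 ·f
pos 49 'c': at 16  ** P5@[47:49]
pos 50 'a': at 10 ·f
pos 51 'd': at 7 ·f
pos 52 'a': at 8  ** P4@[51:52]
pos 53 'd': at 9  ** P1@[51:53]
pos 54 'b': at 12 ·f
pos 55 'c': at 1 ·f
pos 56 'b': at 12 ·f
pos 57 'c': at 1 ·f
pos 58 'c': at 1 ·f
pos 59 'b': at 12 ·f
pos 60 'a': at 13  ** P3@[59:60]
pos 61 'a': at 15 ·f
pos 62 'a': at 15 ·f
pos 63 'c': at 16  ** P5@[61:63]
pos 64 'c': at 1 ·f
pos 65 'c': at 1 ·f
pos 66 'd': at 2
pos 67 'c': at 3
pos 68 'd': at 4
pos 69 'b': at 5
pos 70 'c': at 6  ** P0@[65:70]
pos 71 'd': at 2 ·f
pos 72 'a': at 8 ·f  ** P4@[71:72]
pos 73 'd': at 9  ** P1@[71:73]
pos 74 'd': at 7 ·f
pos 75 'a': at 8  ** P4@[74:75]
pos 76 'a': at 15 ·f

Matches: [[3,4],[6,5],[13,2],[14,3],[16,5],[22,7],[24,3],[28,4],[30,5],[34,7],[36,3],[38,4],[41,4],[46,6],[46,7],[49,5],[52,4],[53,1],[60,3],[63,5],[70,0],[72,4],[73,1],[75,4]]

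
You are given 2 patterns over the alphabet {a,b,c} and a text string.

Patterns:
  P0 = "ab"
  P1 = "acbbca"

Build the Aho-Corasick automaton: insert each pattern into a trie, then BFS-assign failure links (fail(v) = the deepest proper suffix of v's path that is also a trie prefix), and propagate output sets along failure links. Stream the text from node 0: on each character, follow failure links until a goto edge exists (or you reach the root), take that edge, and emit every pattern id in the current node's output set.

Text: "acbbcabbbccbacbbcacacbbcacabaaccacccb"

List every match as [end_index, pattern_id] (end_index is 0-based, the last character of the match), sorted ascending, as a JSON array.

Construct AC machine:
Trie nodes:
  n0 'ε': a→1
  n1 'a': b→2 c→3
  n2 'ab': ·  [P0 ends]
  n3 'ac': b→4
  n4 'acb': b→5
  n5 'acbb': c→6
  n6 'acbbc': a→7
  n7 'acbbca': ·  [P1 ends]

BFS fail/out derivation:
  n1('a'): parent n0 fail=0; on 'a' 0 → fail=0;  out ∅∪∅=∅
  n2('ab'): parent n1 fail=0; on 'b' 0 → fail=0;  out {0}∪∅={0}
  n3('ac'): parent n1 fail=0; on 'c' 0 → fail=0;  out ∅∪∅=∅
  n4('acb'): parent n3 fail=0; on 'b' 0 → fail=0;  out ∅∪∅=∅
  n5('acbb'): parent n4 fail=0; on 'b' 0 → fail=0;  out ∅∪∅=∅
  n6('acbbc'): parent n5 fail=0; on 'c' 0 → fail=0;  out ∅∪∅=∅
  n7('acbbca'): parent n6 fail=0; on 'a' 0 → fail=1;  out {1}∪∅={1}

Scan:
i=0 'a': node 0→1
i=1 'c': node 1→3
i=2 'b': node 3→4
i=3 'b': node 4→5
i=4 'c': node 5→6
i=5 'a': node 6→7  → match P1@[0:5]
i=6 'b': node 7→2 (via fail)  → match P0@[5:6]
i=7 'b': node 2→0 (via fail)
i=8 'b': node 0→0
i=9 'c': node 0→0
i=10 'c': node 0→0
i=11 'b': node 0→0
i=12 'a': node 0→1
i=13 'c': node 1→3
i=14 'b': node 3→4
i=15 'b': node 4→5
i=16 'c': node 5→6
i=17 'a': node 6→7  → match P1@[12:17]
i=18 'c': node 7→3 (via fail)
i=19 'a': node 3→1 (via fail)
i=20 'c': node 1→3
i=21 'b': node 3→4
i=22 'b': node 4→5
i=23 'c': node 5→6
i=24 'a': node 6→7  → match P1@[19:24]
i=25 'c': node 7→3 (via fail)
i=26 'a': node 3→1 (via fail)
i=27 'b': node 1→2  → match P0@[26:27]
i=28 'a': node 2→1 (via fail)
i=29 'a': node 1→1 (via fail)
i=30 'c': node 1→3
i=31 'c': node 3→0 (via fail)
i=32 'a': node 0→1
i=33 'c': node 1→3
i=34 'c': node 3→0 (via fail)
i=35 'c': node 0→0
i=36 'b': node 0→0

All matches (sorted): [[5,1],[6,0],[17,1],[24,1],[27,0]]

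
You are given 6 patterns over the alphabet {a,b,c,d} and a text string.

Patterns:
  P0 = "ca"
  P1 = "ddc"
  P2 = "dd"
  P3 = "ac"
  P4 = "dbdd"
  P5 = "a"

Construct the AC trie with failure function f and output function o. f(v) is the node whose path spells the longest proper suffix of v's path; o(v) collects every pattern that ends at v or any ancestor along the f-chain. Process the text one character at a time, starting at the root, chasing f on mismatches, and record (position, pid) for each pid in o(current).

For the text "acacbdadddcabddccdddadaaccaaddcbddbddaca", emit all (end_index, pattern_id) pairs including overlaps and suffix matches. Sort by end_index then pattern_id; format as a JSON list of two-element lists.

Build:
Trie (insert patterns):
  0='ε' goto a→6 c→1 d→3
  1='c' goto a→2
  2='ca' goto ·  ←P0
  3='d' goto b→8 d→4
  4='dd' goto c→5  ←P2
  5='ddc' goto ·  ←P1
  6='a' goto c→7  ←P5
  7='ac' goto ·  ←P3
  8='db' goto d→9
  9='dbd' goto d→10
  10='dbdd' goto ·  ←P4

Failure links (BFS by depth):
  n1('c'): parent n0 fail=0; on 'c' 0 → fail=0;  out ∅∪∅=∅
  n3('d'): parent n0 fail=0; on 'd' 0 → fail=0;  out ∅∪∅=∅
  n6('a'): parent n0 fail=0; on 'a' 0 → fail=0;  out {5}∪∅={5}
  n2('ca'): parent n1 fail=0; on 'a' 0 → fail=6;  out {0}∪{5}={0,5}
  n4('dd'): parent n3 fail=0; on 'd' 0 → fail=3;  out {2}∪∅={2}
  n7('ac'): parent n6 fail=0; on 'c' 0 → fail=1;  out {3}∪∅={3}
  n8('db'): parent n3 fail=0; on 'b' 0 → fail=0;  out ∅∪∅=∅
  n5('ddc'): parent n4 fail=3; on 'c' 3→0 → fail=1;  out {1}∪∅={1}
  n9('dbd'): parent n8 fail=0; on 'd' 0 → fail=3;  out ∅∪∅=∅
  n10('dbdd'): parent n9 fail=3; on 'd' 3 → fail=4;  out {4}∪{2}={2,4}

Scan:
i=0 'a': node 0→6  → match P5@[0:0]
i=1 'c': node 6→7  → match P3@[0:1]
i=2 'a': node 7→2 (fail-walked)  → match P0@[1:2],P5@[2:2]
i=3 'c': node 2→7 (fail-walked)  → match P3@[2:3]
i=4 'b': node 7→0 (fail-walked)
i=5 'd': node 0→3
i=6 'a': node 3→6 (fail-walked)  → match P5@[6:6]
i=7 'd': node 6→3 (fail-walked)
i=8 'd': node 3→4  → match P2@[7:8]
i=9 'd': node 4→4 (fail-walked)  → match P2@[8:9]
i=10 'c': node 4→5  → match P1@[8:10]
i=11 'a': node 5→2 (fail-walked)  → match P0@[10:11],P5@[11:11]
i=12 'b': node 2→0 (fail-walked)
i=13 'd': node 0→3
i=14 'd': node 3→4  → match P2@[13:14]
i=15 'c': node 4→5  → match P1@[13:15]
i=16 'c': node 5→1 (fail-walked)
i=17 'd': node 1→3 (fail-walked)
i=18 'd': node 3→4  → match P2@[17:18]
i=19 'd': node 4→4 (fail-walked)  → match P2@[18:19]
i=20 'a': node 4→6 (fail-walked)  → match P5@[20:20]
i=21 'd': node 6→3 (fail-walked)
i=22 'a': node 3→6 (fail-walked)  → match P5@[22:22]
i=23 'a': node 6→6 (fail-walked)  → match P5@[23:23]
i=24 'c': node 6→7  → match P3@[23:24]
i=25 'c': node 7→1 (fail-walked)
i=26 'a': node 1→2  → match P0@[25:26],P5@[26:26]
i=27 'a': node 2→6 (fail-walked)  → match P5@[27:27]
i=28 'd': node 6→3 (fail-walked)
i=29 'd': node 3→4  → match P2@[28:29]
i=30 'c': node 4→5  → match P1@[28:30]
i=31 'b': node 5→0 (fail-walked)
i=32 'd': node 0→3
i=33 'd': node 3→4  → match P2@[32:33]
i=34 'b': node 4→8 (fail-walked)
i=35 'd': node 8→9
i=36 'd': node 9→10  → match P2@[35:36],P4@[33:36]
i=37 'a': node 10→6 (fail-walked)  → match P5@[37:37]
i=38 'c': node 6→7  → match P3@[37:38]
i=39 'a': node 7→2 (fail-walked)  → match P0@[38:39],P5@[39:39]

All matches (sorted): [[0,5],[1,3],[2,0],[2,5],[3,3],[6,5],[8,2],[9,2],[10,1],[11,0],[11,5],[14,2],[15,1],[18,2],[19,2],[20,5],[22,5],[23,5],[24,3],[26,0],[26,5],[27,5],[29,2],[30,1],[33,2],[36,2],[36,4],[37,5],[38,3],[39,0],[39,5]]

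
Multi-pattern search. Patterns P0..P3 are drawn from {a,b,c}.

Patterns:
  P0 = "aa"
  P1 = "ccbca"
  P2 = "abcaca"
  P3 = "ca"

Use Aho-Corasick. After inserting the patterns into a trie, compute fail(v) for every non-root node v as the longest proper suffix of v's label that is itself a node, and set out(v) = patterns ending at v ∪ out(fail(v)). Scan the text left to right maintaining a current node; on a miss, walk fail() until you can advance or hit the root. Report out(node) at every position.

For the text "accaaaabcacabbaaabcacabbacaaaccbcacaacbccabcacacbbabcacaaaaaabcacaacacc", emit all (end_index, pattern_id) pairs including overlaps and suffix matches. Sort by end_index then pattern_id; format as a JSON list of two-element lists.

Build automaton:
Trie (insert patterns):
  n0 'ε': a→1 c→3
  n1 'a': a→2 b→8
  n2 'aa': ·  [P0 ends]
  n3 'c': a→13 c→4
  n4 'cc': b→5
  n5 'ccb': c→6
  n6 'ccbc': a→7
  n7 'ccbca': ·  [P1 ends]
  n8 'ab': c→9
  n9 'abc': a→10
  n10 'abca': c→11
  n11 'abcac': a→12
  n12 'abcaca': ·  [P2 ends]
  n13 'ca': ·  [P3 ends]

BFS fail/out derivation:
  fail(1) 'a': from fail(0)=0 chase 'a': 0 ⇒ 0;  out=∅∪out(0)=∅
  fail(3) 'c': from fail(0)=0 chase 'c': 0 ⇒ 0;  out=∅∪out(0)=∅
  fail(2) 'aa': from fail(1)=0 chase 'a': 0 ⇒ 1;  out={0}∪out(1)={0}
  fail(4) 'cc': from fail(3)=0 chase 'c': 0 ⇒ 3;  out=∅∪out(3)=∅
  fail(8) 'ab': from fail(1)=0 chase 'b': 0 ⇒ 0;  out=∅∪out(0)=∅
  fail(13) 'ca': from fail(3)=0 chase 'a': 0 ⇒ 1;  out={3}∪out(1)={3}
  fail(5) 'ccb': from fail(4)=3 chase 'b': 3→0 ⇒ 0;  out=∅∪out(0)=∅
  fail(9) 'abc': from fail(8)=0 chase 'c': 0 ⇒ 3;  out=∅∪out(3)=∅
  fail(6) 'ccbc': from fail(5)=0 chase 'c': 0 ⇒ 3;  out=∅∪out(3)=∅
  fail(10) 'abca': from fail(9)=3 chase 'a': 3 ⇒ 13;  out=∅∪out(13)={3}
  fail(7) 'ccbca': from fail(6)=3 chase 'a': 3 ⇒ 13;  out={1}∪out(13)={1,3}
  fail(11) 'abcac': from fail(10)=13 chase 'c': 13→1→0 ⇒ 3;  out=∅∪out(3)=∅
  fail(12) 'abcaca': from fail(11)=3 chase 'a': 3 ⇒ 13;  out={2}∪out(13)={2,3}

Scan:
i=0 'a': node 0→1
i=1 'c': node 1→3 (via fail)
i=2 'c': node 3→4
i=3 'a': node 4→13 (via fail)  emit P3@[2:3]
i=4 'a': node 13→2 (via fail)  emit P0@[3:4]
i=5 'a': node 2→2 (via fail)  emit P0@[4:5]
i=6 'a': node 2→2 (via fail)  emit P0@[5:6]
i=7 'b': node 2→8 (via fail)
i=8 'c': node 8→9
i=9 'a': node 9→10  emit P3@[8:9]
i=10 'c': node 10→11
i=11 'a': node 11→12  emit P2@[6:11],P3@[10:11]
i=12 'b': node 12→8 (via fail)
i=13 'b': node 8→0 (via fail)
i=14 'a': node 0→1
i=15 'a': node 1→2  emit P0@[14:15]
i=16 'a': node 2→2 (via fail)  emit P0@[15:16]
i=17 'b': node 2→8 (via fail)
i=18 'c': node 8→9
i=19 'a': node 9→10  emit P3@[18:19]
i=20 'c': node 10→11
i=21 'a': node 11→12  emit P2@[16:21],P3@[20:21]
i=22 'b': node 12→8 (via fail)
i=23 'b': node 8→0 (via fail)
i=24 'a': node 0→1
i=25 'c': node 1→3 (via fail)
i=26 'a': node 3→13  emit P3@[25:26]
i=27 'a': node 13→2 (via fail)  emit P0@[26:27]
i=28 'a': node 2→2 (via fail)  emit P0@[27:28]
i=29 'c': node 2→3 (via fail)
i=30 'c': node 3→4
i=31 'b': node 4→5
i=32 'c': node 5→6
i=33 'a': node 6→7  emit P1@[29:33],P3@[32:33]
i=34 'c': node 7→3 (via fail)
i=35 'a': node 3→13  emit P3@[34:35]
i=36 'a': node 13→2 (via fail)  emit P0@[35:36]
i=37 'c': node 2→3 (via fail)
i=38 'b': node 3→0 (via fail)
i=39 'c': node 0→3
i=40 'c': node 3→4
i=41 'a': node 4→13 (via fail)  emit P3@[40:41]
i=42 'b': node 13→8 (via fail)
i=43 'c': node 8→9
i=44 'a': node 9→10  emit P3@[43:44]
i=45 'c': node 10→11
i=46 'a': node 11→12  emit P2@[41:46],P3@[45:46]
i=47 'c': node 12→3 (via fail)
i=48 'b': node 3→0 (via fail)
i=49 'b': node 0→0
i=50 'a': node 0→1
i=51 'b': node 1→8
i=52 'c': node 8→9
i=53 'a': node 9→10  emit P3@[52:53]
i=54 'c': node 10→11
i=55 'a': node 11→12  emit P2@[50:55],P3@[54:55]
i=56 'a': node 12→2 (via fail)  emit P0@[55:56]
i=57 'a': node 2→2 (via fail)  emit P0@[56:57]
i=58 'a': node 2→2 (via fail)  emit P0@[57:58]
i=59 'a': node 2→2 (via fail)  emit P0@[58:59]
i=60 'a': node 2→2 (via fail)  emit P0@[59:60]
i=61 'b': node 2→8 (via fail)
i=62 'c': node 8→9
i=63 'a': node 9→10  emit P3@[62:63]
i=64 'c': node 10→11
i=65 'a': node 11→12  emit P2@[60:65],P3@[64:65]
i=66 'a': node 12→2 (via fail)  emit P0@[65:66]
i=67 'c': node 2→3 (via fail)
i=68 'a': node 3→13  emit P3@[67:68]
i=69 'c': node 13→3 (via fail)
i=70 'c': node 3→4

Matches: [[3,3],[4,0],[5,0],[6,0],[9,3],[11,2],[11,3],[15,0],[16,0],[19,3],[21,2],[21,3],[26,3],[27,0],[28,0],[33,1],[33,3],[35,3],[36,0],[41,3],[44,3],[46,2],[46,3],[53,3],[55,2],[55,3],[56,0],[57,0],[58,0],[59,0],[60,0],[63,3],[65,2],[65,3],[66,0],[68,3]]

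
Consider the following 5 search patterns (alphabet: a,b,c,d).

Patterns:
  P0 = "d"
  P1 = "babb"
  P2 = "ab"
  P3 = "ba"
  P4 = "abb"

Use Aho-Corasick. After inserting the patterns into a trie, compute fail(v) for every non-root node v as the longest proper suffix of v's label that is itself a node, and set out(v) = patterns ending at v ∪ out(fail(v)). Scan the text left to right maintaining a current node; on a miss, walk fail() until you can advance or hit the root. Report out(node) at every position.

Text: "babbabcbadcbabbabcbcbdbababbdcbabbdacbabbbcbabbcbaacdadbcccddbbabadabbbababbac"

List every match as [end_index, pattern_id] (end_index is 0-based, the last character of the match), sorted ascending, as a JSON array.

Build:
Trie nodes:
  0='ε' goto a→6 b→2 d→1
  1='d' goto ·  ←P0
  2='b' goto a→3
  3='ba' goto b→4  ←P3
  4='bab' goto b→5
  5='babb' goto ·  ←P1
  6='a' goto b→7
  7='ab' goto b→8  ←P2
  8='abb' goto ·  ←P4

Failure links (BFS by depth):
  fail(1) 'd': from fail(0)=0 chase 'd': 0 ⇒ 0;  out={0}∪out(0)={0}
  fail(2) 'b': from fail(0)=0 chase 'b': 0 ⇒ 0;  out=∅∪out(0)=∅
  fail(6) 'a': from fail(0)=0 chase 'a': 0 ⇒ 0;  out=∅∪out(0)=∅
  fail(3) 'ba': from fail(2)=0 chase 'a': 0 ⇒ 6;  out={3}∪out(6)={3}
  fail(7) 'ab': from fail(6)=0 chase 'b': 0 ⇒ 2;  out={2}∪out(2)={2}
  fail(4) 'bab': from fail(3)=6 chase 'b': 6 ⇒ 7;  out=∅∪out(7)={2}
  fail(8) 'abb': from fail(7)=2 chase 'b': 2→0 ⇒ 2;  out={4}∪out(2)={4}
  fail(5) 'babb': from fail(4)=7 chase 'b': 7 ⇒ 8;  out={1}∪out(8)={1,4}

Run:
i=0 'b': node 0→2
i=1 'a': node 2→3  → match P3@[0:1]
i=2 'b': node 3→4  → match P2@[1:2]
i=3 'b': node 4→5  → match P1@[0:3],P4@[1:3]
i=4 'a': node 5→3 (fail-walked)  → match P3@[3:4]
i=5 'b': node 3→4  → match P2@[4:5]
i=6 'c': node 4→0 (fail-walked)
i=7 'b': node 0→2
i=8 'a': node 2→3  → match P3@[7:8]
i=9 'd': node 3→1 (fail-walked)  → match P0@[9:9]
i=10 'c': node 1→0 (fail-walked)
i=11 'b': node 0→2
i=12 'a': node 2→3  → match P3@[11:12]
i=13 'b': node 3→4  → match P2@[12:13]
i=14 'b': node 4→5  → match P1@[11:14],P4@[12:14]
i=15 'a': node 5→3 (fail-walked)  → match P3@[14:15]
i=16 'b': node 3→4  → match P2@[15:16]
i=17 'c': node 4→0 (fail-walked)
i=18 'b': node 0→2
i=19 'c': node 2→0 (fail-walked)
i=20 'b': node 0→2
i=21 'd': node 2→1 (fail-walked)  → match P0@[21:21]
i=22 'b': node 1→2 (fail-walked)
i=23 'a': node 2→3  → match P3@[22:23]
i=24 'b': node 3→4  → match P2@[23:24]
i=25 'a': node 4→3 (fail-walked)  → match P3@[24:25]
i=26 'b': node 3→4  → match P2@[25:26]
i=27 'b': node 4→5  → match P1@[24:27],P4@[25:27]
i=28 'd': node 5→1 (fail-walked)  → match P0@[28:28]
i=29 'c': node 1→0 (fail-walked)
i=30 'b': node 0→2
i=31 'a': node 2→3  → match P3@[30:31]
i=32 'b': node 3→4  → match P2@[31:32]
i=33 'b': node 4→5  → match P1@[30:33],P4@[31:33]
i=34 'd': node 5→1 (fail-walked)  → match P0@[34:34]
i=35 'a': node 1→6 (fail-walked)
i=36 'c': node 6→0 (fail-walked)
i=37 'b': node 0→2
i=38 'a': node 2→3  → match P3@[37:38]
i=39 'b': node 3→4  → match P2@[38:39]
i=40 'b': node 4→5  → match P1@[37:40],P4@[38:40]
i=41 'b': node 5→2 (fail-walked)
i=42 'c': node 2→0 (fail-walked)
i=43 'b': node 0→2
i=44 'a': node 2→3  → match P3@[43:44]
i=45 'b': node 3→4  → match P2@[44:45]
i=46 'b': node 4→5  → match P1@[43:46],P4@[44:46]
i=47 'c': node 5→0 (fail-walked)
i=48 'b': node 0→2
i=49 'a': node 2→3  → match P3@[48:49]
i=50 'a': node 3→6 (fail-walked)
i=51 'c': node 6→0 (fail-walked)
i=52 'd': node 0→1  → match P0@[52:52]
i=53 'a': node 1→6 (fail-walked)
i=54 'd': node 6→1 (fail-walked)  → match P0@[54:54]
i=55 'b': node 1→2 (fail-walked)
i=56 'c': node 2→0 (fail-walked)
i=57 'c': node 0→0
i=58 'c': node 0→0
i=59 'd': node 0→1  → match P0@[59:59]
i=60 'd': node 1→1 (fail-walked)  → match P0@[60:60]
i=61 'b': node 1→2 (fail-walked)
i=62 'b': node 2→2 (fail-walked)
i=63 'a': node 2→3  → match P3@[62:63]
i=64 'b': node 3→4  → match P2@[63:64]
i=65 'a': node 4→3 (fail-walked)  → match P3@[64:65]
i=66 'd': node 3→1 (fail-walked)  → match P0@[66:66]
i=67 'a': node 1→6 (fail-walked)
i=68 'b': node 6→7  → match P2@[67:68]
i=69 'b': node 7→8  → match P4@[67:69]
i=70 'b': node 8→2 (fail-walked)
i=71 'a': node 2→3  → match P3@[70:71]
i=72 'b': node 3→4  → match P2@[71:72]
i=73 'a': node 4→3 (fail-walked)  → match P3@[72:73]
i=74 'b': node 3→4  → match P2@[73:74]
i=75 'b': node 4→5  → match P1@[72:75],P4@[73:75]
i=76 'a': node 5→3 (fail-walked)  → match P3@[75:76]
i=77 'c': node 3→0 (fail-walked)

Result: [[1,3],[2,2],[3,1],[3,4],[4,3],[5,2],[8,3],[9,0],[12,3],[13,2],[14,1],[14,4],[15,3],[16,2],[21,0],[23,3],[24,2],[25,3],[26,2],[27,1],[27,4],[28,0],[31,3],[32,2],[33,1],[33,4],[34,0],[38,3],[39,2],[40,1],[40,4],[44,3],[45,2],[46,1],[46,4],[49,3],[52,0],[54,0],[59,0],[60,0],[63,3],[64,2],[65,3],[66,0],[68,2],[69,4],[71,3],[72,2],[73,3],[74,2],[75,1],[75,4],[76,3]]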